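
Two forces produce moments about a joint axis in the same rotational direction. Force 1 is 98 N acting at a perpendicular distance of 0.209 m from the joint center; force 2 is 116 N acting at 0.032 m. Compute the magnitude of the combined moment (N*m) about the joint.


M = F1 * d1 + F2 * d2
M = 98 * 0.209 + 116 * 0.032
M = 20.4820 + 3.7120
M = 24.1940


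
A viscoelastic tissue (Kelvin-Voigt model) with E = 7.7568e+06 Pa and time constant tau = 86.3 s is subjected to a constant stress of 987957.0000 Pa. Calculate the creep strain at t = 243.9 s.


epsilon(t) = (sigma/E) * (1 - exp(-t/tau))
sigma/E = 987957.0000 / 7.7568e+06 = 0.1274
exp(-t/tau) = exp(-243.9 / 86.3) = 0.0592
epsilon = 0.1274 * (1 - 0.0592)
epsilon = 0.1198


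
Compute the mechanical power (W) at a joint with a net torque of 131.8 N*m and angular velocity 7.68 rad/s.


P = M * omega
P = 131.8 * 7.68
P = 1012.2240


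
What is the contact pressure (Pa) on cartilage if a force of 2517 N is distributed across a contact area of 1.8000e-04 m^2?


P = F / A
P = 2517 / 1.8000e-04
P = 1.3983e+07


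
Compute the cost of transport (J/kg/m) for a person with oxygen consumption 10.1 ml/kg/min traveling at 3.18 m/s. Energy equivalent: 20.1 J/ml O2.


Power per kg = VO2 * 20.1 / 60
Power per kg = 10.1 * 20.1 / 60 = 3.3835 W/kg
Cost = power_per_kg / speed
Cost = 3.3835 / 3.18
Cost = 1.0640


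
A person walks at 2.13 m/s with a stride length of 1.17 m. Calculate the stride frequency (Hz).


f = v / stride_length
f = 2.13 / 1.17
f = 1.8205


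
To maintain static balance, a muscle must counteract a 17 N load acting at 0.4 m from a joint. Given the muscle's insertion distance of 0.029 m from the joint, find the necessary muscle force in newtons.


F_muscle = W * d_load / d_muscle
F_muscle = 17 * 0.4 / 0.029
Numerator = 6.8000
F_muscle = 234.4828


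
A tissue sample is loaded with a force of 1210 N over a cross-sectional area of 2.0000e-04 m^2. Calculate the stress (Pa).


stress = F / A
stress = 1210 / 2.0000e-04
stress = 6.0500e+06


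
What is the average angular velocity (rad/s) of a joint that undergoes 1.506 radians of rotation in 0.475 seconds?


omega = delta_theta / delta_t
omega = 1.506 / 0.475
omega = 3.1705


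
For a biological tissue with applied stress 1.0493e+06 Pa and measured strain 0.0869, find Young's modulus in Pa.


E = stress / strain
E = 1.0493e+06 / 0.0869
E = 1.2075e+07


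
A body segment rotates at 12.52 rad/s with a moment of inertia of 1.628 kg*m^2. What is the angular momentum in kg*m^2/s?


L = I * omega
L = 1.628 * 12.52
L = 20.3826


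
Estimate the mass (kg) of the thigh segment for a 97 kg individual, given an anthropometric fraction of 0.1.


m_segment = body_mass * fraction
m_segment = 97 * 0.1
m_segment = 9.7000


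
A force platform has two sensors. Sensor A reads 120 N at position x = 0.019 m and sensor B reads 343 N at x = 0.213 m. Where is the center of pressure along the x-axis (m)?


COP_x = (F1*x1 + F2*x2) / (F1 + F2)
COP_x = (120*0.019 + 343*0.213) / (120 + 343)
Numerator = 75.3390
Denominator = 463
COP_x = 0.1627


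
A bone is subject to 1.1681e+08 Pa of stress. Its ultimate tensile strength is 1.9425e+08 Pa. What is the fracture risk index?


FRI = applied / ultimate
FRI = 1.1681e+08 / 1.9425e+08
FRI = 0.6013


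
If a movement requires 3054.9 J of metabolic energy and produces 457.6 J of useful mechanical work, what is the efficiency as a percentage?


eta = (W_mech / E_meta) * 100
eta = (457.6 / 3054.9) * 100
ratio = 0.1498
eta = 14.9792


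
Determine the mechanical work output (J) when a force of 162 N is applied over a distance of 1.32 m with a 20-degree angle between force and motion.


W = F * d * cos(theta)
theta = 20 deg = 0.3491 rad
cos(theta) = 0.9397
W = 162 * 1.32 * 0.9397
W = 200.9439


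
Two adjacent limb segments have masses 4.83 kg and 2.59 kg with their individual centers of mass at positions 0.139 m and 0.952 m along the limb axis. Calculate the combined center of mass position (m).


COM = (m1*x1 + m2*x2) / (m1 + m2)
COM = (4.83*0.139 + 2.59*0.952) / (4.83 + 2.59)
Numerator = 3.1370
Denominator = 7.4200
COM = 0.4228


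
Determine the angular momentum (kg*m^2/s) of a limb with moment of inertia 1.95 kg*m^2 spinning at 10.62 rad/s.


L = I * omega
L = 1.95 * 10.62
L = 20.7090


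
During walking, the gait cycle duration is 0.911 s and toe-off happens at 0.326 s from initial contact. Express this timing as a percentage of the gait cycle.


pct = (event_time / cycle_time) * 100
pct = (0.326 / 0.911) * 100
ratio = 0.3578
pct = 35.7849


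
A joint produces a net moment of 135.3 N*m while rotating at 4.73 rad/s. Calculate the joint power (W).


P = M * omega
P = 135.3 * 4.73
P = 639.9690


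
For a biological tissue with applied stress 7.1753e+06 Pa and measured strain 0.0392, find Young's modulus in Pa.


E = stress / strain
E = 7.1753e+06 / 0.0392
E = 1.8304e+08


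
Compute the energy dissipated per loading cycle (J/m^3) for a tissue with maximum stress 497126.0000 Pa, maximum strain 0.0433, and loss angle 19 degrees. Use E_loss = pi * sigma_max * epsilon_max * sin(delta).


E_loss = pi * sigma_max * epsilon_max * sin(delta)
delta = 19 deg = 0.3316 rad
sin(delta) = 0.3256
E_loss = pi * 497126.0000 * 0.0433 * 0.3256
E_loss = 22016.3928


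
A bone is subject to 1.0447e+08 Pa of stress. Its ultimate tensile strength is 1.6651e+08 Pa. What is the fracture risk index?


FRI = applied / ultimate
FRI = 1.0447e+08 / 1.6651e+08
FRI = 0.6274


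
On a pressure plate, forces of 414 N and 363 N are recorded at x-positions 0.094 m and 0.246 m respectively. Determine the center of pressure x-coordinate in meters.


COP_x = (F1*x1 + F2*x2) / (F1 + F2)
COP_x = (414*0.094 + 363*0.246) / (414 + 363)
Numerator = 128.2140
Denominator = 777
COP_x = 0.1650


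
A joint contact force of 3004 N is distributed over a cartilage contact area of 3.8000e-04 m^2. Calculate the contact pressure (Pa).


P = F / A
P = 3004 / 3.8000e-04
P = 7.9053e+06


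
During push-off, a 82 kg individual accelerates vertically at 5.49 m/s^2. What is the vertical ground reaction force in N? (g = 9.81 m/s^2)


GRF = m * (g + a)
GRF = 82 * (9.81 + 5.49)
GRF = 82 * 15.3000
GRF = 1254.6000


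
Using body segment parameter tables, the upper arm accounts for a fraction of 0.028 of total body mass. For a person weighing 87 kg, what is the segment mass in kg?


m_segment = body_mass * fraction
m_segment = 87 * 0.028
m_segment = 2.4360


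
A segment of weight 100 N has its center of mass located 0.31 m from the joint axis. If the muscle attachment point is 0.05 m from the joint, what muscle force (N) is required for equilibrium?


F_muscle = W * d_load / d_muscle
F_muscle = 100 * 0.31 / 0.05
Numerator = 31.0000
F_muscle = 620.0000


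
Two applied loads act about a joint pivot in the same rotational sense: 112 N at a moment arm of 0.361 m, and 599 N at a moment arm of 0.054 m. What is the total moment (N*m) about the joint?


M = F1 * d1 + F2 * d2
M = 112 * 0.361 + 599 * 0.054
M = 40.4320 + 32.3460
M = 72.7780


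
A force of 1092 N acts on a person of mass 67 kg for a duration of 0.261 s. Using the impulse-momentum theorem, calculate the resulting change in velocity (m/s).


J = F * dt = 1092 * 0.261 = 285.0120 N*s
delta_v = J / m
delta_v = 285.0120 / 67
delta_v = 4.2539


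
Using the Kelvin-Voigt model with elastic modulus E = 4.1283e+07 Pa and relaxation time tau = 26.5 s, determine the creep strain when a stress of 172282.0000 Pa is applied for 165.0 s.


epsilon(t) = (sigma/E) * (1 - exp(-t/tau))
sigma/E = 172282.0000 / 4.1283e+07 = 0.0042
exp(-t/tau) = exp(-165.0 / 26.5) = 0.0020
epsilon = 0.0042 * (1 - 0.0020)
epsilon = 0.0042


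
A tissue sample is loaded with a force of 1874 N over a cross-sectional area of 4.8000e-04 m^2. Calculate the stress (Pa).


stress = F / A
stress = 1874 / 4.8000e-04
stress = 3.9042e+06


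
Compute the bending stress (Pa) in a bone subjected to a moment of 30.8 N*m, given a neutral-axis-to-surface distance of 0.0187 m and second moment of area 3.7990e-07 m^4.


sigma = M * c / I
sigma = 30.8 * 0.0187 / 3.7990e-07
M * c = 0.5760
sigma = 1.5161e+06


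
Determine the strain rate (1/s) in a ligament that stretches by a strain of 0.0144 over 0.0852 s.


strain_rate = delta_strain / delta_t
strain_rate = 0.0144 / 0.0852
strain_rate = 0.1690


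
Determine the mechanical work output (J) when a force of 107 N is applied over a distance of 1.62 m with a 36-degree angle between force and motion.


W = F * d * cos(theta)
theta = 36 deg = 0.6283 rad
cos(theta) = 0.8090
W = 107 * 1.62 * 0.8090
W = 140.2350


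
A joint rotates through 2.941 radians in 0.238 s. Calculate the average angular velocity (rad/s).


omega = delta_theta / delta_t
omega = 2.941 / 0.238
omega = 12.3571


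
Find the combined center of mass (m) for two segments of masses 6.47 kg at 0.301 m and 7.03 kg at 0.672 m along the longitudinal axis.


COM = (m1*x1 + m2*x2) / (m1 + m2)
COM = (6.47*0.301 + 7.03*0.672) / (6.47 + 7.03)
Numerator = 6.6716
Denominator = 13.5000
COM = 0.4942


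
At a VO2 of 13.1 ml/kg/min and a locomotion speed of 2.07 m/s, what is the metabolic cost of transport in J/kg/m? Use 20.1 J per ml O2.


Power per kg = VO2 * 20.1 / 60
Power per kg = 13.1 * 20.1 / 60 = 4.3885 W/kg
Cost = power_per_kg / speed
Cost = 4.3885 / 2.07
Cost = 2.1200


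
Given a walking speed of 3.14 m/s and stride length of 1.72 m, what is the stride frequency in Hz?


f = v / stride_length
f = 3.14 / 1.72
f = 1.8256


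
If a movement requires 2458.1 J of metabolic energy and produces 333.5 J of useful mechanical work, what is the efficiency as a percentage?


eta = (W_mech / E_meta) * 100
eta = (333.5 / 2458.1) * 100
ratio = 0.1357
eta = 13.5674


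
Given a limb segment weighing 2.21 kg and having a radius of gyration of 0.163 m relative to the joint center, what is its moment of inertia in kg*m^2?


I = m * k^2
I = 2.21 * 0.163^2
k^2 = 0.0266
I = 0.0587


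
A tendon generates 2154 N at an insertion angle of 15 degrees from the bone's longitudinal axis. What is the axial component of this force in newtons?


F_eff = F_tendon * cos(theta)
theta = 15 deg = 0.2618 rad
cos(theta) = 0.9659
F_eff = 2154 * 0.9659
F_eff = 2080.6042


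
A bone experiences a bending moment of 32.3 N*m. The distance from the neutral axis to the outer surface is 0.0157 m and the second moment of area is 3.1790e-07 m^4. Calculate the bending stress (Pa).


sigma = M * c / I
sigma = 32.3 * 0.0157 / 3.1790e-07
M * c = 0.5071
sigma = 1.5952e+06


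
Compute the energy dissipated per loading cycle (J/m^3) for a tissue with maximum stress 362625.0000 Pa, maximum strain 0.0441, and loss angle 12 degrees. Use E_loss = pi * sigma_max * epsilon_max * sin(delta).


E_loss = pi * sigma_max * epsilon_max * sin(delta)
delta = 12 deg = 0.2094 rad
sin(delta) = 0.2079
E_loss = pi * 362625.0000 * 0.0441 * 0.2079
E_loss = 10445.4009


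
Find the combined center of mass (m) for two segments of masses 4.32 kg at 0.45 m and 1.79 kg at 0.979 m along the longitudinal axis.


COM = (m1*x1 + m2*x2) / (m1 + m2)
COM = (4.32*0.45 + 1.79*0.979) / (4.32 + 1.79)
Numerator = 3.6964
Denominator = 6.1100
COM = 0.6050


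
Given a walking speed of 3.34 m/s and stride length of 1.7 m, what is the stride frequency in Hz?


f = v / stride_length
f = 3.34 / 1.7
f = 1.9647


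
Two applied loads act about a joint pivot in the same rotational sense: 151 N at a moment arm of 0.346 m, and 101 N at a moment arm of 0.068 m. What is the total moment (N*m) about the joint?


M = F1 * d1 + F2 * d2
M = 151 * 0.346 + 101 * 0.068
M = 52.2460 + 6.8680
M = 59.1140


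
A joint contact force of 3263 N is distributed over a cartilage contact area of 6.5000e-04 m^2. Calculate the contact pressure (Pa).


P = F / A
P = 3263 / 6.5000e-04
P = 5.0200e+06


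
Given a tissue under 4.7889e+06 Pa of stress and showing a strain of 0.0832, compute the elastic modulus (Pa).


E = stress / strain
E = 4.7889e+06 / 0.0832
E = 5.7559e+07


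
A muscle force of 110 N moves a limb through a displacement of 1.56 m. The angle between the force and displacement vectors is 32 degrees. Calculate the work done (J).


W = F * d * cos(theta)
theta = 32 deg = 0.5585 rad
cos(theta) = 0.8480
W = 110 * 1.56 * 0.8480
W = 145.5251


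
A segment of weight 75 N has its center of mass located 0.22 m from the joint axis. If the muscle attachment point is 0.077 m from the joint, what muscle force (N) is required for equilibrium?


F_muscle = W * d_load / d_muscle
F_muscle = 75 * 0.22 / 0.077
Numerator = 16.5000
F_muscle = 214.2857


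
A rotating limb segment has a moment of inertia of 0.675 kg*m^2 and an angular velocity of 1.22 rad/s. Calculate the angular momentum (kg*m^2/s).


L = I * omega
L = 0.675 * 1.22
L = 0.8235


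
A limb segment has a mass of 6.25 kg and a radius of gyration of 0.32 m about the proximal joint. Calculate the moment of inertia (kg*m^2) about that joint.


I = m * k^2
I = 6.25 * 0.32^2
k^2 = 0.1024
I = 0.6400


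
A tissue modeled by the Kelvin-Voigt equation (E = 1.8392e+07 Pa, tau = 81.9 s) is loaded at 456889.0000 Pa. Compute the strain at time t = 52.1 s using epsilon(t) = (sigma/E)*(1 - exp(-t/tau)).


epsilon(t) = (sigma/E) * (1 - exp(-t/tau))
sigma/E = 456889.0000 / 1.8392e+07 = 0.0248
exp(-t/tau) = exp(-52.1 / 81.9) = 0.5293
epsilon = 0.0248 * (1 - 0.5293)
epsilon = 0.0117


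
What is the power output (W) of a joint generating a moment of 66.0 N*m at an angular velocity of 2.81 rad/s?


P = M * omega
P = 66.0 * 2.81
P = 185.4600


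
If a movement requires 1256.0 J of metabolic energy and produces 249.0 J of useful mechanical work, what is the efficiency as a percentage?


eta = (W_mech / E_meta) * 100
eta = (249.0 / 1256.0) * 100
ratio = 0.1982
eta = 19.8248


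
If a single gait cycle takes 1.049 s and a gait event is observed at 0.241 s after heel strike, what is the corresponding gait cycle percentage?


pct = (event_time / cycle_time) * 100
pct = (0.241 / 1.049) * 100
ratio = 0.2297
pct = 22.9743


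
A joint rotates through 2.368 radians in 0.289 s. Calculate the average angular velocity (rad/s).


omega = delta_theta / delta_t
omega = 2.368 / 0.289
omega = 8.1938


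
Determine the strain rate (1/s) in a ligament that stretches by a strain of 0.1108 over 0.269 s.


strain_rate = delta_strain / delta_t
strain_rate = 0.1108 / 0.269
strain_rate = 0.4119


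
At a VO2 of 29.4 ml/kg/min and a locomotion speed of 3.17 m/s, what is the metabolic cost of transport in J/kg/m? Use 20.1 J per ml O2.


Power per kg = VO2 * 20.1 / 60
Power per kg = 29.4 * 20.1 / 60 = 9.8490 W/kg
Cost = power_per_kg / speed
Cost = 9.8490 / 3.17
Cost = 3.1069


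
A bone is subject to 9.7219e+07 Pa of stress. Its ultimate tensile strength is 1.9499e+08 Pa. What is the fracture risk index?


FRI = applied / ultimate
FRI = 9.7219e+07 / 1.9499e+08
FRI = 0.4986


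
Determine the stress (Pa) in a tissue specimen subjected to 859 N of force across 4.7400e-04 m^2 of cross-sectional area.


stress = F / A
stress = 859 / 4.7400e-04
stress = 1.8122e+06


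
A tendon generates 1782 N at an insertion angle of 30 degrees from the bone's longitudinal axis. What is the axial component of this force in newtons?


F_eff = F_tendon * cos(theta)
theta = 30 deg = 0.5236 rad
cos(theta) = 0.8660
F_eff = 1782 * 0.8660
F_eff = 1543.2573


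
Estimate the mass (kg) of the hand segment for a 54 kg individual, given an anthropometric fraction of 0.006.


m_segment = body_mass * fraction
m_segment = 54 * 0.006
m_segment = 0.3240


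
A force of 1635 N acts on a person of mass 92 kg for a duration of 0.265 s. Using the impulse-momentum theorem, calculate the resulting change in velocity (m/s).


J = F * dt = 1635 * 0.265 = 433.2750 N*s
delta_v = J / m
delta_v = 433.2750 / 92
delta_v = 4.7095


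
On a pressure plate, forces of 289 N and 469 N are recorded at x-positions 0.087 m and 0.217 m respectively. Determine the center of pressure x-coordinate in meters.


COP_x = (F1*x1 + F2*x2) / (F1 + F2)
COP_x = (289*0.087 + 469*0.217) / (289 + 469)
Numerator = 126.9160
Denominator = 758
COP_x = 0.1674


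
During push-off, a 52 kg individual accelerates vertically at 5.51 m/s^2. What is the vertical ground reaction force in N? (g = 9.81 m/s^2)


GRF = m * (g + a)
GRF = 52 * (9.81 + 5.51)
GRF = 52 * 15.3200
GRF = 796.6400


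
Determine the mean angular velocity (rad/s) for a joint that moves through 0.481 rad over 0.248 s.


omega = delta_theta / delta_t
omega = 0.481 / 0.248
omega = 1.9395


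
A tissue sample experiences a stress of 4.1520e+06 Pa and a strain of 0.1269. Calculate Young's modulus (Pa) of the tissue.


E = stress / strain
E = 4.1520e+06 / 0.1269
E = 3.2719e+07


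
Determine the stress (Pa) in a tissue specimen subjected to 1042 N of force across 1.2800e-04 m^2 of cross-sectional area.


stress = F / A
stress = 1042 / 1.2800e-04
stress = 8.1406e+06


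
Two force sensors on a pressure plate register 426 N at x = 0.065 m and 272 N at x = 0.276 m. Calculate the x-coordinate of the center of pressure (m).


COP_x = (F1*x1 + F2*x2) / (F1 + F2)
COP_x = (426*0.065 + 272*0.276) / (426 + 272)
Numerator = 102.7620
Denominator = 698
COP_x = 0.1472


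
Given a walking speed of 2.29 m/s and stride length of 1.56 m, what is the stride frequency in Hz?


f = v / stride_length
f = 2.29 / 1.56
f = 1.4679


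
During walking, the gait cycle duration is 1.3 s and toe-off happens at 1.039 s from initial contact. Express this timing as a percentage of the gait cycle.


pct = (event_time / cycle_time) * 100
pct = (1.039 / 1.3) * 100
ratio = 0.7992
pct = 79.9231


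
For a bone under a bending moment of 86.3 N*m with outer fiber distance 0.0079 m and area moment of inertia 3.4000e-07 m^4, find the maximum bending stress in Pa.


sigma = M * c / I
sigma = 86.3 * 0.0079 / 3.4000e-07
M * c = 0.6818
sigma = 2.0052e+06


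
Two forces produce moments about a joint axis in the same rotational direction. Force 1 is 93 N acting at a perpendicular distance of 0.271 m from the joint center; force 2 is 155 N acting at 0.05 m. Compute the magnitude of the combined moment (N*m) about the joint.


M = F1 * d1 + F2 * d2
M = 93 * 0.271 + 155 * 0.05
M = 25.2030 + 7.7500
M = 32.9530


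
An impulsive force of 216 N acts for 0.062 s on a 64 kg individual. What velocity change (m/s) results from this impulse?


J = F * dt = 216 * 0.062 = 13.3920 N*s
delta_v = J / m
delta_v = 13.3920 / 64
delta_v = 0.2092


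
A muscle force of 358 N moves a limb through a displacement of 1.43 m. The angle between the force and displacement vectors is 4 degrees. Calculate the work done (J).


W = F * d * cos(theta)
theta = 4 deg = 0.0698 rad
cos(theta) = 0.9976
W = 358 * 1.43 * 0.9976
W = 510.6929


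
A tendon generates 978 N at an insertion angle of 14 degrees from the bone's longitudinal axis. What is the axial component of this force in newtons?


F_eff = F_tendon * cos(theta)
theta = 14 deg = 0.2443 rad
cos(theta) = 0.9703
F_eff = 978 * 0.9703
F_eff = 948.9492


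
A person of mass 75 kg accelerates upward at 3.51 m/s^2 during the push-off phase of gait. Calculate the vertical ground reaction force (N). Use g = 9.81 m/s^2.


GRF = m * (g + a)
GRF = 75 * (9.81 + 3.51)
GRF = 75 * 13.3200
GRF = 999.0000


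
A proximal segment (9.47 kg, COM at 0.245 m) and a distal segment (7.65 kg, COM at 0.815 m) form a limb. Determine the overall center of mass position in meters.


COM = (m1*x1 + m2*x2) / (m1 + m2)
COM = (9.47*0.245 + 7.65*0.815) / (9.47 + 7.65)
Numerator = 8.5549
Denominator = 17.1200
COM = 0.4997


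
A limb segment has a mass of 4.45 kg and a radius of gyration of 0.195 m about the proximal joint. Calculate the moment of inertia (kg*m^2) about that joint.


I = m * k^2
I = 4.45 * 0.195^2
k^2 = 0.0380
I = 0.1692


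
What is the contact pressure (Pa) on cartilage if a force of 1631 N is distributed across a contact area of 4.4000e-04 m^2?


P = F / A
P = 1631 / 4.4000e-04
P = 3.7068e+06


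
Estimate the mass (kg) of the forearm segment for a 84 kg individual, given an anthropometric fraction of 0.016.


m_segment = body_mass * fraction
m_segment = 84 * 0.016
m_segment = 1.3440


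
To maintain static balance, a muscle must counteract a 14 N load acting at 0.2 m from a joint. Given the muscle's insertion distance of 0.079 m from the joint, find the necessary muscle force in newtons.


F_muscle = W * d_load / d_muscle
F_muscle = 14 * 0.2 / 0.079
Numerator = 2.8000
F_muscle = 35.4430


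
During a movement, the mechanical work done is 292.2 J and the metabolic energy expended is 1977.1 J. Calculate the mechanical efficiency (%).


eta = (W_mech / E_meta) * 100
eta = (292.2 / 1977.1) * 100
ratio = 0.1478
eta = 14.7792


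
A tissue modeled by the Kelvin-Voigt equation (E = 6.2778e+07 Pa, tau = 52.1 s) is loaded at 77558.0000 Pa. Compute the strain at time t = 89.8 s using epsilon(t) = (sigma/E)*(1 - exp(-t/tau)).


epsilon(t) = (sigma/E) * (1 - exp(-t/tau))
sigma/E = 77558.0000 / 6.2778e+07 = 0.0012
exp(-t/tau) = exp(-89.8 / 52.1) = 0.1784
epsilon = 0.0012 * (1 - 0.1784)
epsilon = 0.0010


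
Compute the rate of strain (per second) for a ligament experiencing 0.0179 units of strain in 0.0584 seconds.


strain_rate = delta_strain / delta_t
strain_rate = 0.0179 / 0.0584
strain_rate = 0.3065


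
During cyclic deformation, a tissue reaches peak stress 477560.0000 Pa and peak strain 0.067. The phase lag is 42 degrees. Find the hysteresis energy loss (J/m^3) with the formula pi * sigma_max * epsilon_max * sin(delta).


E_loss = pi * sigma_max * epsilon_max * sin(delta)
delta = 42 deg = 0.7330 rad
sin(delta) = 0.6691
E_loss = pi * 477560.0000 * 0.067 * 0.6691
E_loss = 67261.0301


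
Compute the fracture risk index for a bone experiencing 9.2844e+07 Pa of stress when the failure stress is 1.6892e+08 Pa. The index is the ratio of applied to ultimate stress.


FRI = applied / ultimate
FRI = 9.2844e+07 / 1.6892e+08
FRI = 0.5496


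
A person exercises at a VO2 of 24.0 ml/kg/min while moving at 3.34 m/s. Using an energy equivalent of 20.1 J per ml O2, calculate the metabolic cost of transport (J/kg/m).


Power per kg = VO2 * 20.1 / 60
Power per kg = 24.0 * 20.1 / 60 = 8.0400 W/kg
Cost = power_per_kg / speed
Cost = 8.0400 / 3.34
Cost = 2.4072


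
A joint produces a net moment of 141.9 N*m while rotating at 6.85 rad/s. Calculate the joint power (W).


P = M * omega
P = 141.9 * 6.85
P = 972.0150


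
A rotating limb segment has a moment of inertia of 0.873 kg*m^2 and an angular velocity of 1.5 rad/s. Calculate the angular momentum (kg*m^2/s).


L = I * omega
L = 0.873 * 1.5
L = 1.3095


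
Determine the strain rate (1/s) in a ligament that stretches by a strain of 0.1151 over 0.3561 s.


strain_rate = delta_strain / delta_t
strain_rate = 0.1151 / 0.3561
strain_rate = 0.3232


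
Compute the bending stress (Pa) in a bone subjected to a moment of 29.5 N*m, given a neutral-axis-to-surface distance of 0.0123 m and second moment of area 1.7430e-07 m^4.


sigma = M * c / I
sigma = 29.5 * 0.0123 / 1.7430e-07
M * c = 0.3629
sigma = 2.0818e+06


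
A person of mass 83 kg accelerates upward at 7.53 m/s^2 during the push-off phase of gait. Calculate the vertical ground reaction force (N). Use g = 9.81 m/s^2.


GRF = m * (g + a)
GRF = 83 * (9.81 + 7.53)
GRF = 83 * 17.3400
GRF = 1439.2200


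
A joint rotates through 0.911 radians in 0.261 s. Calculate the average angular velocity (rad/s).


omega = delta_theta / delta_t
omega = 0.911 / 0.261
omega = 3.4904


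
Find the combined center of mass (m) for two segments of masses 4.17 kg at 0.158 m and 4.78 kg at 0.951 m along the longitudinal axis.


COM = (m1*x1 + m2*x2) / (m1 + m2)
COM = (4.17*0.158 + 4.78*0.951) / (4.17 + 4.78)
Numerator = 5.2046
Denominator = 8.9500
COM = 0.5815


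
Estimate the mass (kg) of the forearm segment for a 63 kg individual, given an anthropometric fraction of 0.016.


m_segment = body_mass * fraction
m_segment = 63 * 0.016
m_segment = 1.0080


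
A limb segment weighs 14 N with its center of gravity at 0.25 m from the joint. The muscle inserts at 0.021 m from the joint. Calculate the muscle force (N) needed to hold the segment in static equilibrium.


F_muscle = W * d_load / d_muscle
F_muscle = 14 * 0.25 / 0.021
Numerator = 3.5000
F_muscle = 166.6667


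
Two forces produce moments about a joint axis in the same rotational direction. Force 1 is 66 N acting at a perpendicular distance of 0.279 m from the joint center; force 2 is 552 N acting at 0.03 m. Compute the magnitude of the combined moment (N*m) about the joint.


M = F1 * d1 + F2 * d2
M = 66 * 0.279 + 552 * 0.03
M = 18.4140 + 16.5600
M = 34.9740


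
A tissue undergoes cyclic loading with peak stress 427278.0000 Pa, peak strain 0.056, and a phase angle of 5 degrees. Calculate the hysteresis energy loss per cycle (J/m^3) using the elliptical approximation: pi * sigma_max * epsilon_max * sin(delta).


E_loss = pi * sigma_max * epsilon_max * sin(delta)
delta = 5 deg = 0.0873 rad
sin(delta) = 0.0872
E_loss = pi * 427278.0000 * 0.056 * 0.0872
E_loss = 6551.5557


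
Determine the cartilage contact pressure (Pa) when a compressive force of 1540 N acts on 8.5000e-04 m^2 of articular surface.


P = F / A
P = 1540 / 8.5000e-04
P = 1.8118e+06


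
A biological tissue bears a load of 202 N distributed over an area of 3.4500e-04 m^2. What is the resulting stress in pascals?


stress = F / A
stress = 202 / 3.4500e-04
stress = 585507.2464


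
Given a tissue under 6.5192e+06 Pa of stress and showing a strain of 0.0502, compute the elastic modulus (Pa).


E = stress / strain
E = 6.5192e+06 / 0.0502
E = 1.2986e+08


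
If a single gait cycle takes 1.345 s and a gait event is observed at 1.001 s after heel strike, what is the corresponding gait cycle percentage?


pct = (event_time / cycle_time) * 100
pct = (1.001 / 1.345) * 100
ratio = 0.7442
pct = 74.4238


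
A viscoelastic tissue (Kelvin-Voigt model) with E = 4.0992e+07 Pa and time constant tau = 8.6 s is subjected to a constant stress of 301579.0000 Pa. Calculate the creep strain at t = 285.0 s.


epsilon(t) = (sigma/E) * (1 - exp(-t/tau))
sigma/E = 301579.0000 / 4.0992e+07 = 0.0074
exp(-t/tau) = exp(-285.0 / 8.6) = 4.0521e-15
epsilon = 0.0074 * (1 - 4.0521e-15)
epsilon = 0.0074


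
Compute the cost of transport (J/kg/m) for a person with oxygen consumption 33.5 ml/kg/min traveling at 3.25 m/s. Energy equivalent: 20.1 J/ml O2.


Power per kg = VO2 * 20.1 / 60
Power per kg = 33.5 * 20.1 / 60 = 11.2225 W/kg
Cost = power_per_kg / speed
Cost = 11.2225 / 3.25
Cost = 3.4531


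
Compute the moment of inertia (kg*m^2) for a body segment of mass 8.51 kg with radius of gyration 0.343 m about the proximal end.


I = m * k^2
I = 8.51 * 0.343^2
k^2 = 0.1176
I = 1.0012


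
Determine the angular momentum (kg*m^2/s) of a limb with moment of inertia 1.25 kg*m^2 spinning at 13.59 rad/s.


L = I * omega
L = 1.25 * 13.59
L = 16.9875


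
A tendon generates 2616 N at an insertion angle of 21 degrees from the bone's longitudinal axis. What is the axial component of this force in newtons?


F_eff = F_tendon * cos(theta)
theta = 21 deg = 0.3665 rad
cos(theta) = 0.9336
F_eff = 2616 * 0.9336
F_eff = 2442.2464


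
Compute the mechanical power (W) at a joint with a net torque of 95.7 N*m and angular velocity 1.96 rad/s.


P = M * omega
P = 95.7 * 1.96
P = 187.5720


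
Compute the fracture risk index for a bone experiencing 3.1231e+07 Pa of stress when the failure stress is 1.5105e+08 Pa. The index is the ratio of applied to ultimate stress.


FRI = applied / ultimate
FRI = 3.1231e+07 / 1.5105e+08
FRI = 0.2068


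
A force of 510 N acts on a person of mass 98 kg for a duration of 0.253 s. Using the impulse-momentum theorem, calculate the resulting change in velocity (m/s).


J = F * dt = 510 * 0.253 = 129.0300 N*s
delta_v = J / m
delta_v = 129.0300 / 98
delta_v = 1.3166


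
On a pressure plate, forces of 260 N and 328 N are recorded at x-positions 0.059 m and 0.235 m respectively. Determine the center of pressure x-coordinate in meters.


COP_x = (F1*x1 + F2*x2) / (F1 + F2)
COP_x = (260*0.059 + 328*0.235) / (260 + 328)
Numerator = 92.4200
Denominator = 588
COP_x = 0.1572


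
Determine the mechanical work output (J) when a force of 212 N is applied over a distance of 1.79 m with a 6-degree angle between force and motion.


W = F * d * cos(theta)
theta = 6 deg = 0.1047 rad
cos(theta) = 0.9945
W = 212 * 1.79 * 0.9945
W = 377.4012


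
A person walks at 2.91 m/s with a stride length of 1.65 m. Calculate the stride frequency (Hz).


f = v / stride_length
f = 2.91 / 1.65
f = 1.7636


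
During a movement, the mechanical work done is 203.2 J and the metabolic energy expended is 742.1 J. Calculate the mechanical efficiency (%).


eta = (W_mech / E_meta) * 100
eta = (203.2 / 742.1) * 100
ratio = 0.2738
eta = 27.3818


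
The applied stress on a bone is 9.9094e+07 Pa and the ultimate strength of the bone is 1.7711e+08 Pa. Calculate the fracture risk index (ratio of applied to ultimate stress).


FRI = applied / ultimate
FRI = 9.9094e+07 / 1.7711e+08
FRI = 0.5595


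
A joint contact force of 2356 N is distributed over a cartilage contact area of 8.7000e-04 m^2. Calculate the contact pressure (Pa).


P = F / A
P = 2356 / 8.7000e-04
P = 2.7080e+06


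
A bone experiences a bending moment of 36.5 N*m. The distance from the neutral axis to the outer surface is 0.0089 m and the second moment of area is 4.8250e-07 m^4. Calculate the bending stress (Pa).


sigma = M * c / I
sigma = 36.5 * 0.0089 / 4.8250e-07
M * c = 0.3248
sigma = 673264.2487


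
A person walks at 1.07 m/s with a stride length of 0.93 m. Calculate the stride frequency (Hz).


f = v / stride_length
f = 1.07 / 0.93
f = 1.1505


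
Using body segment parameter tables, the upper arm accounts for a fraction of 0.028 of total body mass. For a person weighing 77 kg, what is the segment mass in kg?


m_segment = body_mass * fraction
m_segment = 77 * 0.028
m_segment = 2.1560


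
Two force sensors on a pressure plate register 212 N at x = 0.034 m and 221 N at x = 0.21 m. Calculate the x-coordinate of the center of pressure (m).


COP_x = (F1*x1 + F2*x2) / (F1 + F2)
COP_x = (212*0.034 + 221*0.21) / (212 + 221)
Numerator = 53.6180
Denominator = 433
COP_x = 0.1238


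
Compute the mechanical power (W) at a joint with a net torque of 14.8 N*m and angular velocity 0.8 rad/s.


P = M * omega
P = 14.8 * 0.8
P = 11.8400


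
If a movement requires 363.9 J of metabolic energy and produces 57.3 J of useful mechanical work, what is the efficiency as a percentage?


eta = (W_mech / E_meta) * 100
eta = (57.3 / 363.9) * 100
ratio = 0.1575
eta = 15.7461


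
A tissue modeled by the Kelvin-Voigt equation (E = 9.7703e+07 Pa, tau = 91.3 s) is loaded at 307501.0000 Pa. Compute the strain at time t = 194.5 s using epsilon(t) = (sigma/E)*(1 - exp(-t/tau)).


epsilon(t) = (sigma/E) * (1 - exp(-t/tau))
sigma/E = 307501.0000 / 9.7703e+07 = 0.0031
exp(-t/tau) = exp(-194.5 / 91.3) = 0.1188
epsilon = 0.0031 * (1 - 0.1188)
epsilon = 0.0028


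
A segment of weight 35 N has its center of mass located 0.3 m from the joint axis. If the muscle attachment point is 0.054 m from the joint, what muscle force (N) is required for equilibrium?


F_muscle = W * d_load / d_muscle
F_muscle = 35 * 0.3 / 0.054
Numerator = 10.5000
F_muscle = 194.4444


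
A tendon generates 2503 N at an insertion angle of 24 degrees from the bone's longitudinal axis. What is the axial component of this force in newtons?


F_eff = F_tendon * cos(theta)
theta = 24 deg = 0.4189 rad
cos(theta) = 0.9135
F_eff = 2503 * 0.9135
F_eff = 2286.6043


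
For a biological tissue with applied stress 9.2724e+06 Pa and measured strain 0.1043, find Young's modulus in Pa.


E = stress / strain
E = 9.2724e+06 / 0.1043
E = 8.8901e+07


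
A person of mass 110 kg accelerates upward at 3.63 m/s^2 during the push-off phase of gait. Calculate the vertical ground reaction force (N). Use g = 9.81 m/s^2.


GRF = m * (g + a)
GRF = 110 * (9.81 + 3.63)
GRF = 110 * 13.4400
GRF = 1478.4000


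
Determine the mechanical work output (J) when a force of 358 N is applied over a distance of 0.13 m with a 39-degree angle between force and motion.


W = F * d * cos(theta)
theta = 39 deg = 0.6807 rad
cos(theta) = 0.7771
W = 358 * 0.13 * 0.7771
W = 36.1684


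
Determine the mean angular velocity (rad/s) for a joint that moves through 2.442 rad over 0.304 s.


omega = delta_theta / delta_t
omega = 2.442 / 0.304
omega = 8.0329


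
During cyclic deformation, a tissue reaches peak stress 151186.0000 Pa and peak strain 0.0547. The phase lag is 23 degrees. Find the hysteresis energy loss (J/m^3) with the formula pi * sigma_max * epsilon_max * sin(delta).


E_loss = pi * sigma_max * epsilon_max * sin(delta)
delta = 23 deg = 0.4014 rad
sin(delta) = 0.3907
E_loss = pi * 151186.0000 * 0.0547 * 0.3907
E_loss = 10151.4198


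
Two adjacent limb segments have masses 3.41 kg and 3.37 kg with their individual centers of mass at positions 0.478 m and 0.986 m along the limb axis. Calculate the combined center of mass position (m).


COM = (m1*x1 + m2*x2) / (m1 + m2)
COM = (3.41*0.478 + 3.37*0.986) / (3.41 + 3.37)
Numerator = 4.9528
Denominator = 6.7800
COM = 0.7305


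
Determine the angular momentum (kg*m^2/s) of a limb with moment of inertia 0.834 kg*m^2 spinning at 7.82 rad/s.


L = I * omega
L = 0.834 * 7.82
L = 6.5219


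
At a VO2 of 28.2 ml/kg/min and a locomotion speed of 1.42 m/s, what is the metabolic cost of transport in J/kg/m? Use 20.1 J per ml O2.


Power per kg = VO2 * 20.1 / 60
Power per kg = 28.2 * 20.1 / 60 = 9.4470 W/kg
Cost = power_per_kg / speed
Cost = 9.4470 / 1.42
Cost = 6.6528


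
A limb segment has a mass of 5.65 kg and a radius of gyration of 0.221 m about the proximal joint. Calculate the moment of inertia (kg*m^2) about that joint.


I = m * k^2
I = 5.65 * 0.221^2
k^2 = 0.0488
I = 0.2760


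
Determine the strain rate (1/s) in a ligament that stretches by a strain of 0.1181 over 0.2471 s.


strain_rate = delta_strain / delta_t
strain_rate = 0.1181 / 0.2471
strain_rate = 0.4779


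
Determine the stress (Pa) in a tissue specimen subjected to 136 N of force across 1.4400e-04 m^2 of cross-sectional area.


stress = F / A
stress = 136 / 1.4400e-04
stress = 944444.4444


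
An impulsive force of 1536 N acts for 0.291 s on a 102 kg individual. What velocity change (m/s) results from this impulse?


J = F * dt = 1536 * 0.291 = 446.9760 N*s
delta_v = J / m
delta_v = 446.9760 / 102
delta_v = 4.3821


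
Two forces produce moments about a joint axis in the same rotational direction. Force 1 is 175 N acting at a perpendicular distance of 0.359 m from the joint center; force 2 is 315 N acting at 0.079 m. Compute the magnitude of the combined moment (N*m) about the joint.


M = F1 * d1 + F2 * d2
M = 175 * 0.359 + 315 * 0.079
M = 62.8250 + 24.8850
M = 87.7100


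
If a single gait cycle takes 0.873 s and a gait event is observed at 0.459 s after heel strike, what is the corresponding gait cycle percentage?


pct = (event_time / cycle_time) * 100
pct = (0.459 / 0.873) * 100
ratio = 0.5258
pct = 52.5773


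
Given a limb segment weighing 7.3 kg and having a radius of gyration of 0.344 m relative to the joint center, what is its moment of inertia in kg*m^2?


I = m * k^2
I = 7.3 * 0.344^2
k^2 = 0.1183
I = 0.8639


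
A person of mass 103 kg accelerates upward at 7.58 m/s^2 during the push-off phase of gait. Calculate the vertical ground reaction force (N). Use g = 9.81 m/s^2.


GRF = m * (g + a)
GRF = 103 * (9.81 + 7.58)
GRF = 103 * 17.3900
GRF = 1791.1700


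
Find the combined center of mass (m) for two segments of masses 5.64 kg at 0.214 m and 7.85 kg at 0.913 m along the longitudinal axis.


COM = (m1*x1 + m2*x2) / (m1 + m2)
COM = (5.64*0.214 + 7.85*0.913) / (5.64 + 7.85)
Numerator = 8.3740
Denominator = 13.4900
COM = 0.6208


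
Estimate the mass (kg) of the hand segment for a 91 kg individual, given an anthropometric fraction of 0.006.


m_segment = body_mass * fraction
m_segment = 91 * 0.006
m_segment = 0.5460


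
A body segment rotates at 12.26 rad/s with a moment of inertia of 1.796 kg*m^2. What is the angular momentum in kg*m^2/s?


L = I * omega
L = 1.796 * 12.26
L = 22.0190


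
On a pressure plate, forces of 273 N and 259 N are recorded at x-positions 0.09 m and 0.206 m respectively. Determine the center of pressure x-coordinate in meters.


COP_x = (F1*x1 + F2*x2) / (F1 + F2)
COP_x = (273*0.09 + 259*0.206) / (273 + 259)
Numerator = 77.9240
Denominator = 532
COP_x = 0.1465


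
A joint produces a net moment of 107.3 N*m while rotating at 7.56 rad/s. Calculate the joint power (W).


P = M * omega
P = 107.3 * 7.56
P = 811.1880


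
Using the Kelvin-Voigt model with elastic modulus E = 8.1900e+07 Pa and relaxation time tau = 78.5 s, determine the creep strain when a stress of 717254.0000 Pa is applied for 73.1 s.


epsilon(t) = (sigma/E) * (1 - exp(-t/tau))
sigma/E = 717254.0000 / 8.1900e+07 = 0.0088
exp(-t/tau) = exp(-73.1 / 78.5) = 0.3941
epsilon = 0.0088 * (1 - 0.3941)
epsilon = 0.0053


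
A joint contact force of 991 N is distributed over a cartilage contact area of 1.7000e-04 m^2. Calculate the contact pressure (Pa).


P = F / A
P = 991 / 1.7000e-04
P = 5.8294e+06


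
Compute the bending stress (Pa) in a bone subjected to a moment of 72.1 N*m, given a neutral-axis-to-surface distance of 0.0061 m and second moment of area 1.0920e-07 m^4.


sigma = M * c / I
sigma = 72.1 * 0.0061 / 1.0920e-07
M * c = 0.4398
sigma = 4.0276e+06


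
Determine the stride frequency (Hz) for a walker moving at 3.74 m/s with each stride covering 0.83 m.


f = v / stride_length
f = 3.74 / 0.83
f = 4.5060


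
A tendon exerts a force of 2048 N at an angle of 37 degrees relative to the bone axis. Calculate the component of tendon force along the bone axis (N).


F_eff = F_tendon * cos(theta)
theta = 37 deg = 0.6458 rad
cos(theta) = 0.7986
F_eff = 2048 * 0.7986
F_eff = 1635.6055


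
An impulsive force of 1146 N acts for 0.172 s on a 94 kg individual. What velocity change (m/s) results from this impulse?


J = F * dt = 1146 * 0.172 = 197.1120 N*s
delta_v = J / m
delta_v = 197.1120 / 94
delta_v = 2.0969


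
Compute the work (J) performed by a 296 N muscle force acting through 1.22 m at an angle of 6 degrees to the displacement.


W = F * d * cos(theta)
theta = 6 deg = 0.1047 rad
cos(theta) = 0.9945
W = 296 * 1.22 * 0.9945
W = 359.1417


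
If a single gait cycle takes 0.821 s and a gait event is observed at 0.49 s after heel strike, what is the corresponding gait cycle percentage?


pct = (event_time / cycle_time) * 100
pct = (0.49 / 0.821) * 100
ratio = 0.5968
pct = 59.6833


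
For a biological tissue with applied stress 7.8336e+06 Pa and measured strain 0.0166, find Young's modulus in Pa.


E = stress / strain
E = 7.8336e+06 / 0.0166
E = 4.7190e+08


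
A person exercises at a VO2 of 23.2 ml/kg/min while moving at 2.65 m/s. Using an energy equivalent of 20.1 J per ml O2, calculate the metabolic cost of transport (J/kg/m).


Power per kg = VO2 * 20.1 / 60
Power per kg = 23.2 * 20.1 / 60 = 7.7720 W/kg
Cost = power_per_kg / speed
Cost = 7.7720 / 2.65
Cost = 2.9328
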